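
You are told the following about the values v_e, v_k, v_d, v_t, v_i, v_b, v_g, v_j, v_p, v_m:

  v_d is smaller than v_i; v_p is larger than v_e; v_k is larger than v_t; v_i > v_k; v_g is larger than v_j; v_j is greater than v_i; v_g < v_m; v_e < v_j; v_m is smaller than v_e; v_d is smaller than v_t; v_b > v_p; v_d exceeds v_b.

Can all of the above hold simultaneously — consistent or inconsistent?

inconsistent

Chaining the given relations yields v_e < v_p < v_b < v_d < v_t < v_k < v_i < v_j < v_g < v_m, so v_e < v_m. But one relation states v_m < v_e. These cannot both hold.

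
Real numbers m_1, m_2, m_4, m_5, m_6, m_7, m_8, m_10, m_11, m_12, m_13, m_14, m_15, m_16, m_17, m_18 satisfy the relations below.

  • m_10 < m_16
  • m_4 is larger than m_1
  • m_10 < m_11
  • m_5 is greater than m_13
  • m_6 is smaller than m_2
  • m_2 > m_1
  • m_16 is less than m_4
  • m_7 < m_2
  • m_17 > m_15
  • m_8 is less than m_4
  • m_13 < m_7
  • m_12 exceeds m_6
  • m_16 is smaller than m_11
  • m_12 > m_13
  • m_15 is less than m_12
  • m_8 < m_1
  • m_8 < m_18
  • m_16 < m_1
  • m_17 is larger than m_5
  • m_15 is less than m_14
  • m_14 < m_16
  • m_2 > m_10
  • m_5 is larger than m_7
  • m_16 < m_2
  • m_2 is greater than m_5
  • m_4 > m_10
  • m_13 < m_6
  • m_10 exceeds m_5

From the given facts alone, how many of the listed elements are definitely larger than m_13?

The elements the relations force above m_13 are m_6, m_7, m_5, m_10, m_17, m_12, m_16, m_1, m_2, m_11, m_4 — no chain reaches any other.
That is 11.

11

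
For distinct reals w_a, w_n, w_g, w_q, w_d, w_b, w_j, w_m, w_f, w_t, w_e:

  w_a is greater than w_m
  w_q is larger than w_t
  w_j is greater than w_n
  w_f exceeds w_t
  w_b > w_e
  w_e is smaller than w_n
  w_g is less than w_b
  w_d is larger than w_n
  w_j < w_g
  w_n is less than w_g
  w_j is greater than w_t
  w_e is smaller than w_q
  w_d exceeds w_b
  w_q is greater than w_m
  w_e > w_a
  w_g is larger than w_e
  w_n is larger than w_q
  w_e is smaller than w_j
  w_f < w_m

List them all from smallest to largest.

Each adjacent pair is fixed by a given relation: w_t < w_f; w_f < w_m; w_m < w_a; w_a < w_e; w_e < w_q; w_q < w_n; w_n < w_j; w_j < w_g; w_g < w_b; w_b < w_d. Chaining them end to end gives the full order.

w_t < w_f < w_m < w_a < w_e < w_q < w_n < w_j < w_g < w_b < w_d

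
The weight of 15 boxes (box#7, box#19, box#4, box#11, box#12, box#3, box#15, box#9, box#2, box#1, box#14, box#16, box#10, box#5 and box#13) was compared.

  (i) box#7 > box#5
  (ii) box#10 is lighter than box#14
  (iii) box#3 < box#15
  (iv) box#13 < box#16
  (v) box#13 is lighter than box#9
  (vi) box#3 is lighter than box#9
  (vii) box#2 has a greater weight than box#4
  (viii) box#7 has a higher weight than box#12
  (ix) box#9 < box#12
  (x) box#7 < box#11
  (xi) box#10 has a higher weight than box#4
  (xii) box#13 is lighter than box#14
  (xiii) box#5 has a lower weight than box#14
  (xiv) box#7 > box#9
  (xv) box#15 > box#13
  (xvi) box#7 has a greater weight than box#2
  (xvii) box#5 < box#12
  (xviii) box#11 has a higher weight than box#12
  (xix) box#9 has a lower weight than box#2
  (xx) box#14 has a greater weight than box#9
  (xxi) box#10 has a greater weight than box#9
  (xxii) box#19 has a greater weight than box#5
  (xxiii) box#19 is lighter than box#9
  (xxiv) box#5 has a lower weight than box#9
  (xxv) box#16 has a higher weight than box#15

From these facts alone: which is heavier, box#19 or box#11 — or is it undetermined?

box#11

Link the given pairs in sequence: box#19 < box#9; box#9 < box#12; box#12 < box#7; box#7 < box#11.
Chaining these gives box#19 < box#9 < box#12 < box#7 < box#11.
So box#11 is heavier.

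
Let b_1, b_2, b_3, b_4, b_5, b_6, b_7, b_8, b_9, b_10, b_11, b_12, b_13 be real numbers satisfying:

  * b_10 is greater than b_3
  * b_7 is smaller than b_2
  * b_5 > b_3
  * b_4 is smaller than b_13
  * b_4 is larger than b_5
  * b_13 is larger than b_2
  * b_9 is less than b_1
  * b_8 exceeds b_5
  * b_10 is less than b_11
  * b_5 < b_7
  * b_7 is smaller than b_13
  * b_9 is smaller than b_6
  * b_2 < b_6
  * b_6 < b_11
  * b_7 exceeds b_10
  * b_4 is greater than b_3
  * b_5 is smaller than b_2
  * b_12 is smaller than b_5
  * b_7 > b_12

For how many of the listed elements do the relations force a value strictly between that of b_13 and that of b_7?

The relations place b_7 below b_13. An element lies strictly between them when it is forced above b_7 and also forced below b_13.
Above b_7: {b_2, b_6, b_11}. Below b_13: {b_3, b_12, b_5, b_10, b_2, b_4}.
Intersection: {b_2} — 1.

1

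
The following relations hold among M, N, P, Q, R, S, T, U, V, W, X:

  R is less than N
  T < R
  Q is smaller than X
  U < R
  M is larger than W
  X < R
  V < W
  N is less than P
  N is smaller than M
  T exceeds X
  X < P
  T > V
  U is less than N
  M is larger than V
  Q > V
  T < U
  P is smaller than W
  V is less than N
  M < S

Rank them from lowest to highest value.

V < Q < X < T < U < R < N < P < W < M < S

The consecutive links are each given: V < Q; Q < X; X < T; T < U; U < R; R < N; N < P; P < W; W < M; M < S.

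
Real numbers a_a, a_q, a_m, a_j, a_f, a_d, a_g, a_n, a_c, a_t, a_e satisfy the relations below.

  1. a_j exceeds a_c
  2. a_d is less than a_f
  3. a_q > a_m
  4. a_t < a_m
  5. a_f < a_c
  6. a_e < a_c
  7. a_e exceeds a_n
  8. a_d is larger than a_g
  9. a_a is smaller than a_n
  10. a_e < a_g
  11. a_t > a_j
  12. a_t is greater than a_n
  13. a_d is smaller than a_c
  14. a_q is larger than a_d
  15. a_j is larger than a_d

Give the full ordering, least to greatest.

Each adjacent pair is fixed by a given relation: a_a < a_n; a_n < a_e; a_e < a_g; a_g < a_d; a_d < a_f; a_f < a_c; a_c < a_j; a_j < a_t; a_t < a_m; a_m < a_q. Chaining them end to end gives the full order.

a_a < a_n < a_e < a_g < a_d < a_f < a_c < a_j < a_t < a_m < a_q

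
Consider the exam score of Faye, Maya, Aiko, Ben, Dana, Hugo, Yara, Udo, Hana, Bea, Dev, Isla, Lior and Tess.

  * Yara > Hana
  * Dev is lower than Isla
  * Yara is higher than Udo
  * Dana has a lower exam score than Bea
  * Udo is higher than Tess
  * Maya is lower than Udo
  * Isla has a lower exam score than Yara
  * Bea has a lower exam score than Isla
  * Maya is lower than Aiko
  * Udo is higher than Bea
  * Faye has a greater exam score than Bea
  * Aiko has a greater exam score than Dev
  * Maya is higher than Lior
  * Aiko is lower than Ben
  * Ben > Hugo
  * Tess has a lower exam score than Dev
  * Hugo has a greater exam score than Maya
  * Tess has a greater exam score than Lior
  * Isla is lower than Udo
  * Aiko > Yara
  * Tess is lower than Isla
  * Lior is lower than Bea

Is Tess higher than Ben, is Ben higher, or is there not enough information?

Following the relations from Tess: Tess < Dev < Isla < Udo < Yara < Aiko < Ben.
So Ben is higher.

Ben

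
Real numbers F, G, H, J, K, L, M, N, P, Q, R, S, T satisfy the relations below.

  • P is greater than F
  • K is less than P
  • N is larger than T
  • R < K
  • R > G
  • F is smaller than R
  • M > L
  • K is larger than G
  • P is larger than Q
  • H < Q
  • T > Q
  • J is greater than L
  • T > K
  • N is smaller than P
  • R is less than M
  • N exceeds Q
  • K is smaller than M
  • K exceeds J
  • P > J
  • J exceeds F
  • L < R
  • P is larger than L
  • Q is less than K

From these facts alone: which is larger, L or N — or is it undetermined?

N

Link the given pairs in sequence: L < J; J < K; K < T; T < N.
Together: L < J < K < T < N.
So N is larger.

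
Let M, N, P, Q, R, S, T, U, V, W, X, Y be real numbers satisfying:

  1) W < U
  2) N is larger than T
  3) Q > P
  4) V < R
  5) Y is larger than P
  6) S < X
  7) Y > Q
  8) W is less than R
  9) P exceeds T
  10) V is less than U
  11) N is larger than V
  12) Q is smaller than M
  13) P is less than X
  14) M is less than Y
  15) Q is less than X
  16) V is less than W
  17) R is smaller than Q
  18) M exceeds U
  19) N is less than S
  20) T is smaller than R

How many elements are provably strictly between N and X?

1

Chaining upward from N reaches: S.
Chaining downward from X reaches: V, T, S, W, P, R, Q.
Strictly between N and X are those in both lists: S — 1 element.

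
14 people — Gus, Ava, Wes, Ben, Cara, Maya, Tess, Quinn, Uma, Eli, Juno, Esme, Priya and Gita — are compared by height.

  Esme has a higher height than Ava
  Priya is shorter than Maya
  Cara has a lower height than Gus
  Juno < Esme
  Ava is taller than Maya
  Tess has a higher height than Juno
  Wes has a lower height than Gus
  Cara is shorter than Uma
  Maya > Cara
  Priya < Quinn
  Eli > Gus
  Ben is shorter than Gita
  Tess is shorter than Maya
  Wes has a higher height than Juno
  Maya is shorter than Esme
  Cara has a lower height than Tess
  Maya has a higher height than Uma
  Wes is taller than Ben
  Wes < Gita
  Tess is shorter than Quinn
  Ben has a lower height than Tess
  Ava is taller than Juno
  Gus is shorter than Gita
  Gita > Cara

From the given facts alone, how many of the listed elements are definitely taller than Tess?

4

The elements the relations force above Tess are Maya, Ava, Esme, Quinn — no chain reaches any other.
That is 4.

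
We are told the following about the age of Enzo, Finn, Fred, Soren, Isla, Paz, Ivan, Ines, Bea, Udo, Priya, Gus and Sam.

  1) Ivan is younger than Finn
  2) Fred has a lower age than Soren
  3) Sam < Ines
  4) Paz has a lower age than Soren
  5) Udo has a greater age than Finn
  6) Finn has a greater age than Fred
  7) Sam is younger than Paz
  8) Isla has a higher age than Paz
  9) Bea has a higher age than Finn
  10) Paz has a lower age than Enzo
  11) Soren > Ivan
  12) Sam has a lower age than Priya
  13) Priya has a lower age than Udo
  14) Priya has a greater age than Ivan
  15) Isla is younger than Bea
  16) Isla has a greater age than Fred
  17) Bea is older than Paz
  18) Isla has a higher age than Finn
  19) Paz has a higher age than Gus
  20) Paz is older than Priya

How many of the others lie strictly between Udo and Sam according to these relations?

1

Chaining upward from Sam reaches: Priya, Ines, Paz, Enzo, Isla, Bea, Soren.
Chaining downward from Udo reaches: Ivan, Priya, Fred, Finn.
Strictly between Sam and Udo are those in both lists: Priya — 1 element.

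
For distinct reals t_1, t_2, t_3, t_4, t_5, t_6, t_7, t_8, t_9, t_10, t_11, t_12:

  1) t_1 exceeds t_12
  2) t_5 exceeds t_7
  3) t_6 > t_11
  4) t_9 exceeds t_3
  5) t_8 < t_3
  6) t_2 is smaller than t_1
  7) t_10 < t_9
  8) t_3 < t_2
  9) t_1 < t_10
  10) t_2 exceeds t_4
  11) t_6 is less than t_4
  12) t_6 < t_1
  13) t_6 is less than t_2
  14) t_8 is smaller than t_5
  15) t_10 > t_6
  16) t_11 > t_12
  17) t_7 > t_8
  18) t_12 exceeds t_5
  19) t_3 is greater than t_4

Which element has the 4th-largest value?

The consecutive relations fix a unique order: t_8 < t_7 < t_5 < t_12 < t_11 < t_6 < t_4 < t_3 < t_2 < t_1 < t_10 < t_9.
The 4th largest is t_2.

t_2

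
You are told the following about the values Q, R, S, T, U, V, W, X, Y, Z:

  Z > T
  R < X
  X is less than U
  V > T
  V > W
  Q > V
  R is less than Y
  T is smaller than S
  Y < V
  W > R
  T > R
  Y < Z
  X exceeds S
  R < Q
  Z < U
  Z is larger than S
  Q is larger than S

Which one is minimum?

R

Chaining upward from R: directly above it, Y, T, W, X, Q; then S, Z, U, V.
That covers every other element, and nothing is given below R, so R is the minimum.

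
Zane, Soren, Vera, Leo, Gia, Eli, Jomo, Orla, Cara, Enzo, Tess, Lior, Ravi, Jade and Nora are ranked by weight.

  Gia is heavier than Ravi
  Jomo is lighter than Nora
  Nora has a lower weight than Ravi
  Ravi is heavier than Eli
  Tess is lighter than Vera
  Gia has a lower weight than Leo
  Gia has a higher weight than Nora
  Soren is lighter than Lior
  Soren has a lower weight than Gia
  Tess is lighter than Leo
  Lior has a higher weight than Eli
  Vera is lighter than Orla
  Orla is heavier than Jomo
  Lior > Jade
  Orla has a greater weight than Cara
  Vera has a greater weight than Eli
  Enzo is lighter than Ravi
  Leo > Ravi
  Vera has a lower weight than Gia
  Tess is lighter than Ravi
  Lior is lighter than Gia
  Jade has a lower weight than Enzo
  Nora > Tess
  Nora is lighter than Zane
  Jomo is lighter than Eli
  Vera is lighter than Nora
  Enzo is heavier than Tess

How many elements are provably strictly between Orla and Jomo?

Chaining upward from Jomo reaches: Eli, Vera, Lior, Nora, Ravi, Gia, Zane, Leo.
Chaining downward from Orla reaches: Tess, Cara, Eli, Vera.
Strictly between Jomo and Orla are those in both lists: Eli, Vera — 2 elements.

2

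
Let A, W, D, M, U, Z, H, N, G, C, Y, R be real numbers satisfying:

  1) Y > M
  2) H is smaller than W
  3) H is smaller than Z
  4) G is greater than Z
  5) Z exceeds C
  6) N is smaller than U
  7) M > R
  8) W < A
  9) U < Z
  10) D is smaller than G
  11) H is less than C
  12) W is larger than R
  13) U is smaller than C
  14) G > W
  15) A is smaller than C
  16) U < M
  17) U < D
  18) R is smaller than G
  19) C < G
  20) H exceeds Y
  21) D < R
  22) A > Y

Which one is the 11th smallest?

Piecing the relations together gives one ordering: N < U < D < R < M < Y < H < W < A < C < Z < G.
Counting 11 from the smallest end gives Z.

Z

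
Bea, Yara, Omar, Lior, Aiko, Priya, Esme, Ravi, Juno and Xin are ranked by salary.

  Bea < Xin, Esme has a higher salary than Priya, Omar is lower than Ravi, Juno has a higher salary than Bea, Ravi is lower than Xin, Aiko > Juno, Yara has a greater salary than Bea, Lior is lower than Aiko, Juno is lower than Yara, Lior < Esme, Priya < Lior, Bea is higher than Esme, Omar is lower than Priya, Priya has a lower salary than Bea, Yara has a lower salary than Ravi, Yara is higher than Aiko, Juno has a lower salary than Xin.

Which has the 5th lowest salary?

Piecing the relations together gives one ordering: Omar < Priya < Lior < Esme < Bea < Juno < Aiko < Yara < Ravi < Xin.
Counting 5 from the smallest end gives Bea.

Bea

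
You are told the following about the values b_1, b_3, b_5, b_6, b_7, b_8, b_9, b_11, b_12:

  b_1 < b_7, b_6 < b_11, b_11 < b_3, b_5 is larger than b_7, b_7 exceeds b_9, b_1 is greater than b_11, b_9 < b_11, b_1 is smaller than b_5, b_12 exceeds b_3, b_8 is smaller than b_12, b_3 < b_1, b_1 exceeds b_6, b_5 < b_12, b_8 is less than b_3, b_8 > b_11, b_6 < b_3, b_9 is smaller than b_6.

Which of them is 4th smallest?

b_8

Chaining the given pairs: b_9 < b_6 < b_11 < b_8 < b_3 < b_1 < b_7 < b_5 < b_12.
The 4th smallest is b_8.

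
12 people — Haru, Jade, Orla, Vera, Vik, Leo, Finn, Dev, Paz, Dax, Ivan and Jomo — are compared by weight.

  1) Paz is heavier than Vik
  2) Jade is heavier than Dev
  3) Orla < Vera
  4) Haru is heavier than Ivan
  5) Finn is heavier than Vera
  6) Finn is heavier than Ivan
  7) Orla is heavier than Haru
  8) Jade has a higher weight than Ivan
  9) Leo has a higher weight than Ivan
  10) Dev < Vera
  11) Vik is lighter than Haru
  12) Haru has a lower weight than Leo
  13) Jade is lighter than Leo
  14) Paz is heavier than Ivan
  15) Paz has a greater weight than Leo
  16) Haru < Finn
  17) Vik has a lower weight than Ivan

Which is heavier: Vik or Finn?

Finn

Vik < Ivan and Ivan < Haru give Vik < Haru.
Then Haru < Orla extends the chain to Orla.
With Orla < Vera: Vik < Ivan < Haru < Orla < Vera.
With Vera < Finn: Vik < Ivan < Haru < Orla < Vera < Finn.
So Vik < Finn; Finn is the heavier of the two.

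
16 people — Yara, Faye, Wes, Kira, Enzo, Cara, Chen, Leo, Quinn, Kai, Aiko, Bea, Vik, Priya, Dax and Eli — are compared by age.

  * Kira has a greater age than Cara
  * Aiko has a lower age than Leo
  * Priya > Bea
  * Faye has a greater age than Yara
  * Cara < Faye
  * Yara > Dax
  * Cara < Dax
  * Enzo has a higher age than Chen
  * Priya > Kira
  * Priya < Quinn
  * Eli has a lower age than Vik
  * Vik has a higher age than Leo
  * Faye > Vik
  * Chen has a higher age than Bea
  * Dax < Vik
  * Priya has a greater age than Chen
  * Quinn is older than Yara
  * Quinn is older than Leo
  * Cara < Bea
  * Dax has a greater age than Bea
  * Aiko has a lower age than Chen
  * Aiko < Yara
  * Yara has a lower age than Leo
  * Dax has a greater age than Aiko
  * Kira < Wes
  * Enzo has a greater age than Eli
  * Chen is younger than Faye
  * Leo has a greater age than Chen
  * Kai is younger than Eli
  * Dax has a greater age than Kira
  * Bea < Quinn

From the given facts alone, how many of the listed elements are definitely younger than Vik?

From Vik the given relations immediately reach Dax, Leo, Eli.
From those, Cara, Bea, Aiko, Chen, Kira, Yara, Kai — 10 in total.
Nothing else is reachable below Vik; 10 in all.

10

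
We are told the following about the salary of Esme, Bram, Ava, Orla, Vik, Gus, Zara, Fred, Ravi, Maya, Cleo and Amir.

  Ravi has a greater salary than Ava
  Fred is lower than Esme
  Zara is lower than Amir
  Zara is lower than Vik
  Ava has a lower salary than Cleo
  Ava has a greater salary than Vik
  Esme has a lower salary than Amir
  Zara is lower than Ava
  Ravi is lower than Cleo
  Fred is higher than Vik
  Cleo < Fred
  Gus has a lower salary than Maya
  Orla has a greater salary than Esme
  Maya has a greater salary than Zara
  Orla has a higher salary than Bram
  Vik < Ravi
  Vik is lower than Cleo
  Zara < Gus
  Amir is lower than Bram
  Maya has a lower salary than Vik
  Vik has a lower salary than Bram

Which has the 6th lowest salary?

Ravi

Chaining the given pairs: Zara < Gus < Maya < Vik < Ava < Ravi < Cleo < Fred < Esme < Amir < Bram < Orla.
The 6th smallest is Ravi.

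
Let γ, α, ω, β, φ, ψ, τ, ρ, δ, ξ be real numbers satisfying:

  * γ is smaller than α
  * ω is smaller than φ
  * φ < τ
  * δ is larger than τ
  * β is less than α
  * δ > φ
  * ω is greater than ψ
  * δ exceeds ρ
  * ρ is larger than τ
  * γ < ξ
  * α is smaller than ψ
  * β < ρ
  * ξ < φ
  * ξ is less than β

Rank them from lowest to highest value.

γ < ξ < β < α < ψ < ω < φ < τ < ρ < δ

The consecutive links are each given: γ < ξ; ξ < β; β < α; α < ψ; ψ < ω; ω < φ; φ < τ; τ < ρ; ρ < δ.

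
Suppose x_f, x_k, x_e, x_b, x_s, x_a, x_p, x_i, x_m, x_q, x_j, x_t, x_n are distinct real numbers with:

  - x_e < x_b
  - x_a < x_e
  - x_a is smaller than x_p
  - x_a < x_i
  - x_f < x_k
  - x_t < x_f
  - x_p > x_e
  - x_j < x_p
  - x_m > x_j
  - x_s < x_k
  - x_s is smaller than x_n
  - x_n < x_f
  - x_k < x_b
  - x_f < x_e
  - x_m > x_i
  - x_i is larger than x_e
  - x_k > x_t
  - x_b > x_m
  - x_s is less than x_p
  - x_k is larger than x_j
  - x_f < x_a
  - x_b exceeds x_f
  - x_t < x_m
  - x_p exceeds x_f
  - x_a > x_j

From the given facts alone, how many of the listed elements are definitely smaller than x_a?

The elements the relations force below x_a are x_s, x_n, x_t, x_f, x_j — no chain reaches any other.
That is 5.

5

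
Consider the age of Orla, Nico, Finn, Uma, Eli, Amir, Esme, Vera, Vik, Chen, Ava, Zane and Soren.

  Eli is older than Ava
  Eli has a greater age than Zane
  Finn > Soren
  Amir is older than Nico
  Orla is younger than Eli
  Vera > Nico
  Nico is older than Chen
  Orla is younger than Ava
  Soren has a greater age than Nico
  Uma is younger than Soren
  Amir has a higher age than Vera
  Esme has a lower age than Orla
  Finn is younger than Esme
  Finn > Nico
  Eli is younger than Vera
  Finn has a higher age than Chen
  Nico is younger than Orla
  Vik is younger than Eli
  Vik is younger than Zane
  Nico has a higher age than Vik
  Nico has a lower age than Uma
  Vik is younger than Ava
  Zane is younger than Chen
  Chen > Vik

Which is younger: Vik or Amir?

Vik

Vik < Zane < Chen < Nico < Uma < Soren < Finn < Esme < Orla < Eli < Vera < Amir, by transitivity through Zane, Chen, Nico, Uma, Soren, Finn, Esme, Orla, Eli, Vera.
So Vik < Amir; Vik is the younger of the two.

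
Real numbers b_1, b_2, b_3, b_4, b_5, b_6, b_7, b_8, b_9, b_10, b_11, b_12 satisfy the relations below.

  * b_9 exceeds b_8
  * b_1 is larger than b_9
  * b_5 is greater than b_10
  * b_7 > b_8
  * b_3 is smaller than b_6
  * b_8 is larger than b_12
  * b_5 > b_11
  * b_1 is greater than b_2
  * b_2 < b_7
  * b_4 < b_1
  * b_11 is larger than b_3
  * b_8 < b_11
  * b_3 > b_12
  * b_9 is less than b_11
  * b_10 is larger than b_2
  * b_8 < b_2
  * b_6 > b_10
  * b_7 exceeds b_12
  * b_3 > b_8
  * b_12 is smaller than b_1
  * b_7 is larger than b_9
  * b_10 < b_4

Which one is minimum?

Chaining upward from b_12: directly above it, b_8, b_1, b_3, b_7; then b_9, b_2, b_11, b_6; then b_10, b_5; then b_4.
That covers every other element, and nothing is given below b_12, so b_12 is the minimum.

b_12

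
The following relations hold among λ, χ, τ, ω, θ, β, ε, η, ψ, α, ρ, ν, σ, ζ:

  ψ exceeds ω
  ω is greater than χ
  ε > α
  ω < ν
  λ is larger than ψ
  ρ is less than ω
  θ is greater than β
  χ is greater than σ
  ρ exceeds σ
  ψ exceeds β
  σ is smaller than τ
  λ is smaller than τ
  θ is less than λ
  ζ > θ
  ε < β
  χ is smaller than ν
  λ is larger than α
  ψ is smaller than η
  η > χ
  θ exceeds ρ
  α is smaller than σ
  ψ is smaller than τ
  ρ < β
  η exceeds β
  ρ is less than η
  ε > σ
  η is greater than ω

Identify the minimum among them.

α

Chaining upward from α: directly above it, σ, ε, λ; then χ, ρ, β, τ; then ω, ψ, η, θ, ν; then ζ.
That covers every other element, and nothing is given below α, so α is the minimum.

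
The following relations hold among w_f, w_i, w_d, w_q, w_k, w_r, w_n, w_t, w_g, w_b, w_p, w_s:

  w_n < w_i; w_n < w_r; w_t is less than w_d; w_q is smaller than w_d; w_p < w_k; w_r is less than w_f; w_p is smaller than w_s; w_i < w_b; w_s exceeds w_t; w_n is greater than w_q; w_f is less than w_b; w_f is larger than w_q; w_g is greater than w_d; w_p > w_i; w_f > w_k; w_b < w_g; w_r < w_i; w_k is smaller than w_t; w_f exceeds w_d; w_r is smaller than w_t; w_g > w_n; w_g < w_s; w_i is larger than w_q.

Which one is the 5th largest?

w_d

Chaining the given pairs: w_q < w_n < w_r < w_i < w_p < w_k < w_t < w_d < w_f < w_b < w_g < w_s.
Counting 5 from the largest end gives w_d.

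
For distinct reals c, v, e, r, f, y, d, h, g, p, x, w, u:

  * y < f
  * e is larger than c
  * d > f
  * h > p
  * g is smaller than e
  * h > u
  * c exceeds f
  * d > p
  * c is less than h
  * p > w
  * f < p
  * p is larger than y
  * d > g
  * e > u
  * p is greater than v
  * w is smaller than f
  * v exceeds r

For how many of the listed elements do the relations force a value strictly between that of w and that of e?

Chaining upward from w reaches: f, c, p, d, h.
Chaining downward from e reaches: y, g, f, c, u.
Strictly between w and e are those in both lists: f, c — 2 elements.

2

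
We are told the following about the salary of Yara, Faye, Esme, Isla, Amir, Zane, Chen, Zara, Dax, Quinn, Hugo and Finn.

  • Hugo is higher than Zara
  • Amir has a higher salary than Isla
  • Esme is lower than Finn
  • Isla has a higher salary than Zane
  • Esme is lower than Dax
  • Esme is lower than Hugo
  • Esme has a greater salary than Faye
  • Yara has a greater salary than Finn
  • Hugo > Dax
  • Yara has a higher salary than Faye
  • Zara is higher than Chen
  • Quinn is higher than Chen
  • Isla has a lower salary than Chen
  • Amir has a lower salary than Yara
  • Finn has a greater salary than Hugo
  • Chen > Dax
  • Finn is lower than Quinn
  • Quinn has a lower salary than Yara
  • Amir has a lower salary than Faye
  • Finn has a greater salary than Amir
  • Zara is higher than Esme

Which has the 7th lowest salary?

The consecutive relations fix a unique order: Zane < Isla < Amir < Faye < Esme < Dax < Chen < Zara < Hugo < Finn < Quinn < Yara.
The 7th smallest is Chen.

Chen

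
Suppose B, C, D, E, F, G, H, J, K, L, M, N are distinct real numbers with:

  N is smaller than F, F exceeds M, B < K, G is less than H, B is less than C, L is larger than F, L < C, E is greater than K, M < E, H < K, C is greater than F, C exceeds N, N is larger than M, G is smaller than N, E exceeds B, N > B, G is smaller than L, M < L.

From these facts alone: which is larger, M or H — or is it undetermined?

undetermined

Following every chain through M: above M we get N, F, L, C, E.
H is not reached, and no chain runs the other way from H to M.
So the given relations leave the order of M and H undetermined.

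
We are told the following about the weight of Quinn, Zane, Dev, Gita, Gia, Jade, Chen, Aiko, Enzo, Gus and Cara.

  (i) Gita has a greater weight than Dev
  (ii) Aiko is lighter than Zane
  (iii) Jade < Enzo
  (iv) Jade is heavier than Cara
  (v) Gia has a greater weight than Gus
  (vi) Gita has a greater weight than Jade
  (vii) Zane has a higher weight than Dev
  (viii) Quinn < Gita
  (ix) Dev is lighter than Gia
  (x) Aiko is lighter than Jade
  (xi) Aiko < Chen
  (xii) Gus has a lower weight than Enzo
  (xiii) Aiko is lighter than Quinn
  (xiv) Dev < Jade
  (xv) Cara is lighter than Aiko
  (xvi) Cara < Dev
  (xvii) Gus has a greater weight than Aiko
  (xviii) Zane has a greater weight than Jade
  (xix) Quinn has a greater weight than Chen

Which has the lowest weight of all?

Cara

Aiko is not least since Cara < Aiko; Dev is not least since Cara < Dev; Chen is not least since Aiko < Chen; Quinn is not least since Chen < Quinn; Jade is not least since Cara < Jade; Zane is not least since Aiko < Zane; Gita is not least since Jade < Gita; Gus is not least since Aiko < Gus; Enzo is not least since Gus < Enzo; Gia is not least since Dev < Gia.
Only Cara has nothing below it, so Cara is the lowest weight.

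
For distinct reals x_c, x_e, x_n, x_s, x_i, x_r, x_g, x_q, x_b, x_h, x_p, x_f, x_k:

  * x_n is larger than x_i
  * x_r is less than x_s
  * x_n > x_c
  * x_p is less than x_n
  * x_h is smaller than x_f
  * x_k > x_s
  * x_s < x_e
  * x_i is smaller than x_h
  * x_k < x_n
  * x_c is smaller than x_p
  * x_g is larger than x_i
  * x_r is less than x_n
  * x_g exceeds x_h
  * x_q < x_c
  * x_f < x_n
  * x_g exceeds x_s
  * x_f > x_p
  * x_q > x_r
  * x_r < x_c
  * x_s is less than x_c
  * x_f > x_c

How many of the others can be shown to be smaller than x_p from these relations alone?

4

Directly below x_p: x_c.
One step further: x_r, x_s, x_q (4 so far).
Nothing else is reachable below x_p; 4 in all.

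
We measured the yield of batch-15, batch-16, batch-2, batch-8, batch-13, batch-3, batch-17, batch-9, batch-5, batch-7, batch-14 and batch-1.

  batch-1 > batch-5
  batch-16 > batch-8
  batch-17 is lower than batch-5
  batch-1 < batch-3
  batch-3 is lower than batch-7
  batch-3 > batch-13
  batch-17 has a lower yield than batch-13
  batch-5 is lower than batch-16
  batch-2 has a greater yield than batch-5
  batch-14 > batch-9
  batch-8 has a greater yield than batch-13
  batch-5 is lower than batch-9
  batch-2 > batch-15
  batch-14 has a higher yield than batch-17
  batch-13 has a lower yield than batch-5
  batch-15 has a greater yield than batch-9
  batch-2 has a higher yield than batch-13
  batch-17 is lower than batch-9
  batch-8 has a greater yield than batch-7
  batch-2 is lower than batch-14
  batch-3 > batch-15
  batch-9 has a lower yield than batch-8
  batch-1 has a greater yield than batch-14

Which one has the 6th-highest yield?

Chaining the given pairs: batch-17 < batch-13 < batch-5 < batch-9 < batch-15 < batch-2 < batch-14 < batch-1 < batch-3 < batch-7 < batch-8 < batch-16.
Counting 6 from the largest end gives batch-14.

batch-14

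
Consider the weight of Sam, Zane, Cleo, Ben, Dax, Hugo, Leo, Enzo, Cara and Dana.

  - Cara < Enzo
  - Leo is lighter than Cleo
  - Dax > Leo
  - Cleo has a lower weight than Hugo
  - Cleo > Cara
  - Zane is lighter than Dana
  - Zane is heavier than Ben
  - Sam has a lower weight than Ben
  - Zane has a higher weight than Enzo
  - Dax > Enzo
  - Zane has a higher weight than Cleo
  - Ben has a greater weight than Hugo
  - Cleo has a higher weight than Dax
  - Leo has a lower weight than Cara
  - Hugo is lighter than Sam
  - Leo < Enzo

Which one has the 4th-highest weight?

Sam

Piecing the relations together gives one ordering: Leo < Cara < Enzo < Dax < Cleo < Hugo < Sam < Ben < Zane < Dana.
Counting 4 from the largest end gives Sam.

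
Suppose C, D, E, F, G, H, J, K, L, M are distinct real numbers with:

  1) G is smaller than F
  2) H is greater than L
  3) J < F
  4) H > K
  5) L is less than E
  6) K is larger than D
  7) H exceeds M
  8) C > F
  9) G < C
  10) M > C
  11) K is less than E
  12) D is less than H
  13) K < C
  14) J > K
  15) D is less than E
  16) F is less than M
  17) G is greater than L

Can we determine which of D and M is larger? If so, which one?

M

D < K and K < J give D < J.
Then J < F extends the chain to F.
With F < C: D < K < J < F < C.
Then C < M extends the chain to M.
So M is larger.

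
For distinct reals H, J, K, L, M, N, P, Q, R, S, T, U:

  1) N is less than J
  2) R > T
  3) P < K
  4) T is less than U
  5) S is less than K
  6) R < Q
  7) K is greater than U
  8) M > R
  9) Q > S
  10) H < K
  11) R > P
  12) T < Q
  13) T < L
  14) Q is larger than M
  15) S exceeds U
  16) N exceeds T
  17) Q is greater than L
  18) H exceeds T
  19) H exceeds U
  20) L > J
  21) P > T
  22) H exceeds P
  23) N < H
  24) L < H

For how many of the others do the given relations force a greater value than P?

5

Directly above P: R, H, K.
One step further: M, Q (5 so far).
No other element is forced above P by the given relations, so the count is 5.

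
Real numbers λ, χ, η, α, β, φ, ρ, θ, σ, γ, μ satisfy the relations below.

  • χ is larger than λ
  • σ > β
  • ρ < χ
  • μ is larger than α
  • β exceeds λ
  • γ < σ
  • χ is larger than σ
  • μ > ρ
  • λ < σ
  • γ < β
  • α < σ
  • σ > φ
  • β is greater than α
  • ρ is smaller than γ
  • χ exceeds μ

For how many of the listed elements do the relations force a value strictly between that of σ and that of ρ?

Chaining upward from ρ reaches: μ, γ, β, χ.
Chaining downward from σ reaches: α, λ, φ, γ, β.
Strictly between ρ and σ are those in both lists: γ, β — 2 elements.

2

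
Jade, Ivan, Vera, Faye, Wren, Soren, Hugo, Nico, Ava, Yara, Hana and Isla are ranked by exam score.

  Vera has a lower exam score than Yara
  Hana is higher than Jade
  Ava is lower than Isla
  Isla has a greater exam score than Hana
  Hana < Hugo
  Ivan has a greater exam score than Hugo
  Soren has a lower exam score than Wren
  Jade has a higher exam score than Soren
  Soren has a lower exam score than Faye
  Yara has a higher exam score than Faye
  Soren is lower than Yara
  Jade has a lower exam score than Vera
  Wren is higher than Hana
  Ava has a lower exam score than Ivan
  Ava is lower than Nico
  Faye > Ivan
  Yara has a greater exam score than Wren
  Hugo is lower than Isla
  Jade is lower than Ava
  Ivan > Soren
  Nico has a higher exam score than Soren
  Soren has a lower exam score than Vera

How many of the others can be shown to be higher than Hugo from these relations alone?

From Hugo the given relations immediately reach Ivan, Isla.
From those, Faye — 3 in total.
From those, Yara — 4 in total.
No other element is forced above Hugo by the given relations, so the count is 4.

4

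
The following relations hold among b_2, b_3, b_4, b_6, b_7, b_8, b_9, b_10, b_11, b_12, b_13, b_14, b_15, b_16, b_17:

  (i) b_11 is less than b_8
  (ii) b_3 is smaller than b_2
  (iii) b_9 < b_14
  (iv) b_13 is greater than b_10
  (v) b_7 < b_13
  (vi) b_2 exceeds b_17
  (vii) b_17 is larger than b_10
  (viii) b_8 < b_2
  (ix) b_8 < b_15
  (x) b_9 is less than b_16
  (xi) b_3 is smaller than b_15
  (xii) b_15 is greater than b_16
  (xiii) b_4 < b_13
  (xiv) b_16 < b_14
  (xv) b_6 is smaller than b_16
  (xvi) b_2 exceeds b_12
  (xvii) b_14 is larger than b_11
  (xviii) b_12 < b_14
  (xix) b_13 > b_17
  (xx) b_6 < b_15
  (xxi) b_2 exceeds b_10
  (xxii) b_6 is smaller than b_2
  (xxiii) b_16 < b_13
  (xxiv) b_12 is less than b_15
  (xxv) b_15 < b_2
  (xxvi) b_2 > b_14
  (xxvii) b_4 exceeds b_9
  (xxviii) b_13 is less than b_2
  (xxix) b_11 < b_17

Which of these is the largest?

b_9 is not greatest since b_9 < b_14; b_12 is not greatest since b_12 < b_15; b_6 is not greatest since b_6 < b_2; b_7 is not greatest since b_7 < b_13; b_11 is not greatest since b_11 < b_8; b_10 is not greatest since b_10 < b_17; b_4 is not greatest since b_4 < b_13; b_17 is not greatest since b_17 < b_13; b_8 is not greatest since b_8 < b_15; b_3 is not greatest since b_3 < b_2; b_16 is not greatest since b_16 < b_15; b_14 is not greatest since b_14 < b_2; b_15 is not greatest since b_15 < b_2; b_13 is not greatest since b_13 < b_2.
Only b_2 has nothing above it, so b_2 is the largest.

b_2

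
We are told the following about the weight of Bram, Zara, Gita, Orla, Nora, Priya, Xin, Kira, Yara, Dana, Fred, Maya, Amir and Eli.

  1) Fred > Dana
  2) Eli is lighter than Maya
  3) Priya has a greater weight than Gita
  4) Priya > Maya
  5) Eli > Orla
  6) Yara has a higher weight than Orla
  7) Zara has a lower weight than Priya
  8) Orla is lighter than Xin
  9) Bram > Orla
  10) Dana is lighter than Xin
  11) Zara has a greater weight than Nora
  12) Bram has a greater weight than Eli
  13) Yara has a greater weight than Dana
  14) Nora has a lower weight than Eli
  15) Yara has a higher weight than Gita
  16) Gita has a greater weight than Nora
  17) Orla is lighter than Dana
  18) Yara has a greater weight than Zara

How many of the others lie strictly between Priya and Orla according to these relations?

The relations place Orla below Priya. An element lies strictly between them when it is forced above Orla and also forced below Priya.
Above Orla: {Dana, Eli, Maya, Xin, Bram, Yara, Fred}. Below Priya: {Nora, Eli, Gita, Zara, Maya}.
Intersection: {Eli, Maya} — 2.

2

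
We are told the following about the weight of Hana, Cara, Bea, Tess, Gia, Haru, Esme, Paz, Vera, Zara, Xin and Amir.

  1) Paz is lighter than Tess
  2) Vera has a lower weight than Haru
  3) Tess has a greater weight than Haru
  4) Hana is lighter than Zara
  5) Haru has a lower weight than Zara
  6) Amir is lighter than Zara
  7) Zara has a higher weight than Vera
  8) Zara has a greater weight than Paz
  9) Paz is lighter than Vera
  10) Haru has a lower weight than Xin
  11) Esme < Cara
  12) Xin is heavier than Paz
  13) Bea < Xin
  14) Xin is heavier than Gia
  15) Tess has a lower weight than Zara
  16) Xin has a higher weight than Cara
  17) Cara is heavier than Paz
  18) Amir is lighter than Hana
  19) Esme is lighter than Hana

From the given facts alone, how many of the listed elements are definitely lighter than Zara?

From Zara the given relations immediately reach Paz, Vera, Amir, Haru, Hana, Tess.
From those, Esme — 7 in total.
No other element is forced below Zara by the given relations, so the count is 7.

7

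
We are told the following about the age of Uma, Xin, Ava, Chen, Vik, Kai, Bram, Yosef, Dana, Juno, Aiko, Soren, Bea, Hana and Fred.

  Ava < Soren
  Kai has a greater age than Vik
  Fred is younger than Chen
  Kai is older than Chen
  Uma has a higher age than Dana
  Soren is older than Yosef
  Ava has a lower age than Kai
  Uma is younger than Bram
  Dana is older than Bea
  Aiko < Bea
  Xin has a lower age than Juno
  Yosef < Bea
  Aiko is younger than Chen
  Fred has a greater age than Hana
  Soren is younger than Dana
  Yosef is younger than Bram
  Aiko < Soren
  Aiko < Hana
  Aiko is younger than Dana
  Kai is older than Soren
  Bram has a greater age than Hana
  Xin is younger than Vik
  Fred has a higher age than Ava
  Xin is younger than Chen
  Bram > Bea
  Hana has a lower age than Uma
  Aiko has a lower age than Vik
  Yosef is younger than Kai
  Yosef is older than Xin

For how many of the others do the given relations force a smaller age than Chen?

5

From Chen the given relations immediately reach Xin, Aiko, Fred.
From those, Ava, Hana — 5 in total.
Nothing else is reachable below Chen; 5 in all.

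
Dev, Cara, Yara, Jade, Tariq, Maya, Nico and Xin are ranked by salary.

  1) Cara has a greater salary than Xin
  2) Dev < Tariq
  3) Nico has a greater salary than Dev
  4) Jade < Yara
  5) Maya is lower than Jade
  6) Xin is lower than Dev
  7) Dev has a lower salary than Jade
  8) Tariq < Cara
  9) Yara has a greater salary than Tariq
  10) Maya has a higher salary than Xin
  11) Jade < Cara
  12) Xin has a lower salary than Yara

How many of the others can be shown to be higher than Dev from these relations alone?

5

Directly above Dev: Tariq, Jade, Nico.
One step further: Yara, Cara (5 so far).
Nothing else is reachable above Dev; 5 in all.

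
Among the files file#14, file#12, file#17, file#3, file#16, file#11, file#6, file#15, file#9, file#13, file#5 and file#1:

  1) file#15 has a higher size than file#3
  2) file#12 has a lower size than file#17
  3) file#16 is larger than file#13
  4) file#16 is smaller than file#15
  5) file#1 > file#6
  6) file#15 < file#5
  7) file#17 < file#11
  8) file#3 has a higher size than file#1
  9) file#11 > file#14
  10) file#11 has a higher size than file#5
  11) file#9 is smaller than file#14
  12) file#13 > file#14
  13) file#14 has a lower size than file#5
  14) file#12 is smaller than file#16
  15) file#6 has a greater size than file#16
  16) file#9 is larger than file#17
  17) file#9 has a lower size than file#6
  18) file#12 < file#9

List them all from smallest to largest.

file#12 < file#17 < file#9 < file#14 < file#13 < file#16 < file#6 < file#1 < file#3 < file#15 < file#5 < file#11

Nothing is placed below file#12, so it is least; from there file#12 < file#17; file#17 < file#9; file#9 < file#14; file#14 < file#13; file#13 < file#16; file#16 < file#6; file#6 < file#1; file#1 < file#3; file#3 < file#15; file#15 < file#5; file#5 < file#11, each given directly.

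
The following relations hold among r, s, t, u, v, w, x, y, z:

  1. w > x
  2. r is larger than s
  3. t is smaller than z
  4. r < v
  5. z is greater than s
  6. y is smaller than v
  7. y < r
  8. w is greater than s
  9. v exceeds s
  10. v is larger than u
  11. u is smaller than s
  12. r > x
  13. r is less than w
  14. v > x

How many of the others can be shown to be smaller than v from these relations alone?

5

Directly below v: u, y, x, s, r.
Nothing else is reachable below v; 5 in all.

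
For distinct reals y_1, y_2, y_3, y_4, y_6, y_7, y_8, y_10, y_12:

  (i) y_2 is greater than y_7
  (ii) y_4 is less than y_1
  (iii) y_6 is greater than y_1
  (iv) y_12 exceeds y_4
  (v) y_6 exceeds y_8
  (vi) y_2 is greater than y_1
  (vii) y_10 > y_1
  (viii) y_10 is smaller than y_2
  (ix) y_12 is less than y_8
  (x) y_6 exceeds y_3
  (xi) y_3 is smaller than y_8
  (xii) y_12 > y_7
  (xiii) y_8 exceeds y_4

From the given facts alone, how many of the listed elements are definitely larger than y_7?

From y_7 the given relations immediately reach y_12, y_2.
From those, y_8 — 3 in total.
From those, y_6 — 4 in total.
Nothing else is reachable above y_7; 4 in all.

4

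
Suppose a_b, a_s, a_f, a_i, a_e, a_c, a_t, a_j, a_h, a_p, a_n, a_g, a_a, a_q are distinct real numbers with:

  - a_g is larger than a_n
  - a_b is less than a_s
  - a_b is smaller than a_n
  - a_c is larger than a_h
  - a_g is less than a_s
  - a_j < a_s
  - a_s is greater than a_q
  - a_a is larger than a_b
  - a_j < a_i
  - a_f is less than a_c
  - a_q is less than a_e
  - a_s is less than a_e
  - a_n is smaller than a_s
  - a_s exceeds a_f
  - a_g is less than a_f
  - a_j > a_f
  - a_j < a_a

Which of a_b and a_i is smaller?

a_b < a_n < a_g < a_f < a_j < a_i, by transitivity through a_n, a_g, a_f, a_j.
So a_b < a_i; a_b is the smaller of the two.

a_b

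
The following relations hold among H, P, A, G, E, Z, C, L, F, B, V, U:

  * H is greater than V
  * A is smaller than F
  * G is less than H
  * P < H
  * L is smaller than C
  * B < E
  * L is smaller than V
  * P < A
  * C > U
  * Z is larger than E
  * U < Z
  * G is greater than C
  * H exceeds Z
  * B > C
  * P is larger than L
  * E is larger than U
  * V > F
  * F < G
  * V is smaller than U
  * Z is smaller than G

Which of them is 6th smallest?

U

Chaining the given pairs: L < P < A < F < V < U < C < B < E < Z < G < H.
The 6th smallest is U.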